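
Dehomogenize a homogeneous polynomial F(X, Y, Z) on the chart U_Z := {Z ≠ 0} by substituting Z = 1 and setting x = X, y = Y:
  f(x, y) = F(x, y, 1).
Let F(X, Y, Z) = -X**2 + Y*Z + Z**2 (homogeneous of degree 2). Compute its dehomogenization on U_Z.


f(x, y) = -x**2 + y + 1

On U_Z we set Z = 1. Each monomial c·X^i·Y^j·Z^k in F becomes c·x^i·y^j·1^k = c·x^i·y^j.
Substituting Z = 1: F(X, Y, 1) = -x**2 + y + 1.
Note: deg(f) ≤ deg(F) = 2; strict inequality happens when F is divisible by Z (lost terms).


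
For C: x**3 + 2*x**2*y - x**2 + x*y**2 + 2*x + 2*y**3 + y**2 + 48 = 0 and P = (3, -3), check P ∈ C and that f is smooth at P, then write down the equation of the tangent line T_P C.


Tangent line at P: -4*x + 48*y + 156 = 0.

Step 1: f(3, -3) = 0, so P lies on C.
Step 2: partial derivatives
  f_x(x, y) = 3*x**2 + 4*x*y - 2*x + y**2 + 2, f_y(x, y) = 2*x**2 + 2*x*y + 6*y**2 + 2*y.
  f_x(P) = -4, f_y(P) = 48 (gradient nonzero, so P is smooth).
Step 3: tangent line at P: -4·(x − 3) + 48·(y − -3) = 0.
Expanding: -4*x + 48*y + 156 = 0.


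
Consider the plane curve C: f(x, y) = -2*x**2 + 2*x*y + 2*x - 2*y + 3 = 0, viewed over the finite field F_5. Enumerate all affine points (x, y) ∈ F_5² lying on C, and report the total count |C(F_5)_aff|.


Affine F_5-points: {(0, 4), (2, 3), (3, 1), (4, 1)}; count = 4.

For each of the 25 pairs (x, y) ∈ F_5², evaluate f(x, y) mod 5. Record the zeros.
  x = 0: [0↦3, 1↦1, 2↦4, 3↦2, 4↦0]  zeros at y ∈ {4}
  x = 1: [0↦3, 1↦3, 2↦3, 3↦3, 4↦3]  zeros at y ∈ ∅
  x = 2: [0↦4, 1↦1, 2↦3, 3↦0, 4↦2]  zeros at y ∈ {3}
  x = 3: [0↦1, 1↦0, 2↦4, 3↦3, 4↦2]  zeros at y ∈ {1}
  x = 4: [0↦4, 1↦0, 2↦1, 3↦2, 4↦3]  zeros at y ∈ {1}
Collecting zeros: affine points = {(0, 4), (2, 3), (3, 1), (4, 1)}.
Total count |C(F_5)_aff| = 4.


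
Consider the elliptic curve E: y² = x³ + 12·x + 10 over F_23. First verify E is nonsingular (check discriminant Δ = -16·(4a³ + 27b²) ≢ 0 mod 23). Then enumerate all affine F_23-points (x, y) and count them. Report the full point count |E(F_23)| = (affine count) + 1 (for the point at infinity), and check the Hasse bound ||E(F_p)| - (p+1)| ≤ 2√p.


Affine points = {(1, 0), (3, 2), (3, 21), (7, 0), (10, 7), (10, 16), (11, 1), (11, 22), (14, 1), (14, 22), (15, 0), (18, 3), (18, 20), (19, 6), (19, 17), (20, 4), (20, 19), (21, 1), (21, 22)}; affine count = 19; |E(F_23)| = 20.

Discriminant check: Δ ∝ 4a³ + 27b² = 4·12³ + 27·10² = 4·1728 + 27·100 ≡ 21 (mod 23). Nonzero ⇒ E is nonsingular.
For each x ∈ F_23, compute rhs = x³ + 12·x + 10 mod 23, then count y ∈ F_23 with y² ≡ rhs.
  x = 0: rhs = 10, matching y values: none (0 points).
  x = 1: rhs = 0, matching y values: 0 (1 points).
  x = 2: rhs = 19, matching y values: none (0 points).
  x = 3: rhs = 4, matching y values: 2, 21 (2 points).
  x = 4: rhs = 7, matching y values: none (0 points).
  x = 5: rhs = 11, matching y values: none (0 points).
  x = 6: rhs = 22, matching y values: none (0 points).
  x = 7: rhs = 0, matching y values: 0 (1 points).
  x = 8: rhs = 20, matching y values: none (0 points).
  x = 9: rhs = 19, matching y values: none (0 points).
  x = 10: rhs = 3, matching y values: 7, 16 (2 points).
  x = 11: rhs = 1, matching y values: 1, 22 (2 points).
  x = 12: rhs = 19, matching y values: none (0 points).
  x = 13: rhs = 17, matching y values: none (0 points).
  x = 14: rhs = 1, matching y values: 1, 22 (2 points).
  x = 15: rhs = 0, matching y values: 0 (1 points).
  x = 16: rhs = 20, matching y values: none (0 points).
  x = 17: rhs = 21, matching y values: none (0 points).
  x = 18: rhs = 9, matching y values: 3, 20 (2 points).
  x = 19: rhs = 13, matching y values: 6, 17 (2 points).
  x = 20: rhs = 16, matching y values: 4, 19 (2 points).
  x = 21: rhs = 1, matching y values: 1, 22 (2 points).
  x = 22: rhs = 20, matching y values: none (0 points).
Total affine count: 19.
Full point count |E(F_23)| = 19 + 1 = 20.
Hasse bound: |20 − (23+1)| = |-4| = 4 ≤ 2√23 ≈ 9.5917 ✓.


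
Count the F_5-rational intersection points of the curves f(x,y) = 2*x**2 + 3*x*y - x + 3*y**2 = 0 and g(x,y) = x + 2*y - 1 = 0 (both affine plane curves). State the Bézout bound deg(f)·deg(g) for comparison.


Common zeros: {(2, 2)}; count = 1; Bézout bound = 2.

deg(f) = 2, deg(g) = 1, so Bézout bound = 2.
Scan x ∈ F_5. For each x, list the y ∈ F_5 with f(x, y) ≡ 0 and those with g(x, y) ≡ 0 (mod 5); the common zeros in that column are the intersection.
  x = 0: f ≡ 0 at y ∈ {0}; g ≡ 0 at y ∈ {3}; common: ∅.
  x = 1: f ≡ 0 at y ∈ ∅; g ≡ 0 at y ∈ {0}; common: ∅.
  x = 2: f ≡ 0 at y ∈ {1, 2}; g ≡ 0 at y ∈ {2}; common: {2}.
  x = 3: f ≡ 0 at y ∈ {0, 2}; g ≡ 0 at y ∈ {4}; common: ∅.
  x = 4: f ≡ 0 at y ∈ ∅; g ≡ 0 at y ∈ {1}; common: ∅.
Collecting: common zeros = {(2, 2)}, so the count is 1.
Comparison with the Bézout bound: 1 ≤ 2 = deg(f)·deg(g), as expected for curves with no common component (the affine F_5-count falls short of the bound because intersections may lie at infinity, over extension fields, or carry multiplicity).


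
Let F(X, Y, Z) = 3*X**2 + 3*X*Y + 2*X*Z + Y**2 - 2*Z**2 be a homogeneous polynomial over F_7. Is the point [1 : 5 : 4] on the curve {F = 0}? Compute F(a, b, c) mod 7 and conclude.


F(1,5,4) ≡ 5 (mod 7); P is NOT on the curve.

Evaluate F(1, 5, 4) term-by-term (mod 7).
  3*X**2 ↦ 3·1·1·1 = 3
  3*X*Y ↦ 3·1·5·1 = 15
  2*X*Z ↦ 2·1·1·4 = 8
  Y**2 ↦ 1·1·25·1 = 25
  -2*Z**2 ↦ -2·1·1·16 = -32
Sum: F(1, 5, 4) = (3) + (15) + (8) + (25) + (-32) = 19.
Reducing mod 7: 19 ≡ 5 (mod 7).
Since F(a, b, c) ≡ 5 ≠ 0 (mod 7), P does NOT lie on the curve.


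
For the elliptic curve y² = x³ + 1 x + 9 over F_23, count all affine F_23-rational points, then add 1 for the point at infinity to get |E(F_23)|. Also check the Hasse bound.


Affine points = {(0, 3), (0, 20), (3, 4), (3, 19), (4, 10), (4, 13), (5, 1), (5, 22), (6, 1), (6, 22), (8, 0), (12, 1), (12, 22), (15, 8), (15, 15), (16, 2), (16, 21), (20, 5), (20, 18)}; affine count = 19; |E(F_23)| = 20.

Discriminant check: Δ ∝ 4a³ + 27b² = 4·1³ + 27·9² = 4·1 + 27·81 ≡ 6 (mod 23). Nonzero ⇒ E is nonsingular.
For each x ∈ F_23, compute rhs = x³ + 1·x + 9 mod 23, then count y ∈ F_23 with y² ≡ rhs.
  x = 0: rhs = 9, matching y values: 3, 20 (2 points).
  x = 1: rhs = 11, matching y values: none (0 points).
  x = 2: rhs = 19, matching y values: none (0 points).
  x = 3: rhs = 16, matching y values: 4, 19 (2 points).
  x = 4: rhs = 8, matching y values: 10, 13 (2 points).
  x = 5: rhs = 1, matching y values: 1, 22 (2 points).
  x = 6: rhs = 1, matching y values: 1, 22 (2 points).
  x = 7: rhs = 14, matching y values: none (0 points).
  x = 8: rhs = 0, matching y values: 0 (1 points).
  x = 9: rhs = 11, matching y values: none (0 points).
  x = 10: rhs = 7, matching y values: none (0 points).
  x = 11: rhs = 17, matching y values: none (0 points).
  x = 12: rhs = 1, matching y values: 1, 22 (2 points).
  x = 13: rhs = 11, matching y values: none (0 points).
  x = 14: rhs = 7, matching y values: none (0 points).
  x = 15: rhs = 18, matching y values: 8, 15 (2 points).
  x = 16: rhs = 4, matching y values: 2, 21 (2 points).
  x = 17: rhs = 17, matching y values: none (0 points).
  x = 18: rhs = 17, matching y values: none (0 points).
  x = 19: rhs = 10, matching y values: none (0 points).
  x = 20: rhs = 2, matching y values: 5, 18 (2 points).
  x = 21: rhs = 22, matching y values: none (0 points).
  x = 22: rhs = 7, matching y values: none (0 points).
Total affine count: 19.
Full point count |E(F_23)| = 19 + 1 = 20.
Hasse bound: |20 − (23+1)| = |-4| = 4 ≤ 2√23 ≈ 9.5917 ✓.


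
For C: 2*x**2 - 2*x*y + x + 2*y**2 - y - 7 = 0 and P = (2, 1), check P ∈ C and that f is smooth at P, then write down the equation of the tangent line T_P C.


Tangent line at P: 7*x - y - 13 = 0.

Step 1: f(2, 1) = 0, so P lies on C.
Step 2: partial derivatives
  f_x(x, y) = 4*x - 2*y + 1, f_y(x, y) = -2*x + 4*y - 1.
  f_x(P) = 7, f_y(P) = -1 (gradient nonzero, so P is smooth).
Step 3: tangent line at P: 7·(x − 2) + -1·(y − 1) = 0.
Expanding: 7*x - y - 13 = 0.


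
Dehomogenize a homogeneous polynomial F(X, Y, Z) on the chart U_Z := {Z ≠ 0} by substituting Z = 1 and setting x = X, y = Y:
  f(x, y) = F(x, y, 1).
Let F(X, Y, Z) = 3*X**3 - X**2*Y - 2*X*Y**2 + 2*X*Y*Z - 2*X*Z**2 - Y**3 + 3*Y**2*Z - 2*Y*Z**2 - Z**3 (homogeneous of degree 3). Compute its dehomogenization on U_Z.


f(x, y) = 3*x**3 - x**2*y - 2*x*y**2 + 2*x*y - 2*x - y**3 + 3*y**2 - 2*y - 1

On U_Z we set Z = 1. Each monomial c·X^i·Y^j·Z^k in F becomes c·x^i·y^j·1^k = c·x^i·y^j.
Substituting Z = 1: F(X, Y, 1) = 3*x**3 - x**2*y - 2*x*y**2 + 2*x*y - 2*x - y**3 + 3*y**2 - 2*y - 1.
Note: deg(f) ≤ deg(F) = 3; strict inequality happens when F is divisible by Z (lost terms).


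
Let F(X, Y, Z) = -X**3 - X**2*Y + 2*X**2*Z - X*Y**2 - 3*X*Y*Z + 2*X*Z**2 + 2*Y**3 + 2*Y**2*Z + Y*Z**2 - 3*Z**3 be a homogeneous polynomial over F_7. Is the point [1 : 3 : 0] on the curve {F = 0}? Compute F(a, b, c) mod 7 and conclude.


F(1,3,0) ≡ 6 (mod 7); P is NOT on the curve.

Evaluate F(1, 3, 0) term-by-term (mod 7).
  -X**3 ↦ -1·1·1·1 = -1
  -X**2*Y ↦ -1·1·3·1 = -3
  2*X**2*Z ↦ 2·1·1·0 = 0
  -X*Y**2 ↦ -1·1·9·1 = -9
  -3*X*Y*Z ↦ -3·1·3·0 = 0
  2*X*Z**2 ↦ 2·1·1·0 = 0
  2*Y**3 ↦ 2·1·27·1 = 54
  2*Y**2*Z ↦ 2·1·9·0 = 0
  Y*Z**2 ↦ 1·1·3·0 = 0
  -3*Z**3 ↦ -3·1·1·0 = 0
Sum: F(1, 3, 0) = (-1) + (-3) + (0) + (-9) + (0) + (0) + (54) + (0) + (0) + (0) = 41.
Reducing mod 7: 41 ≡ 6 (mod 7).
Since F(a, b, c) ≡ 6 ≠ 0 (mod 7), P does NOT lie on the curve.


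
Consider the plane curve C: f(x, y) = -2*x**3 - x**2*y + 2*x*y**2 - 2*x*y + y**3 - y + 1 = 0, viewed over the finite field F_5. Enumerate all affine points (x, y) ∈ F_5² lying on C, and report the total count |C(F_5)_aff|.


Affine F_5-points: {(0, 3), (2, 0), (3, 3), (4, 4)}; count = 4.

For each of the 25 pairs (x, y) ∈ F_5², evaluate f(x, y) mod 5. Record the zeros.
  x = 0: [0↦1, 1↦1, 2↦2, 3↦0, 4↦1]  zeros at y ∈ {3}
  x = 1: [0↦4, 1↦3, 2↦2, 3↦2, 4↦4]  zeros at y ∈ ∅
  x = 2: [0↦0, 1↦1, 2↦1, 3↦1, 4↦2]  zeros at y ∈ {0}
  x = 3: [0↦2, 1↦3, 2↦2, 3↦0, 4↦3]  zeros at y ∈ {3}
  x = 4: [0↦3, 1↦2, 2↦3, 3↦2, 4↦0]  zeros at y ∈ {4}
Collecting zeros: affine points = {(0, 3), (2, 0), (3, 3), (4, 4)}.
Total count |C(F_5)_aff| = 4.


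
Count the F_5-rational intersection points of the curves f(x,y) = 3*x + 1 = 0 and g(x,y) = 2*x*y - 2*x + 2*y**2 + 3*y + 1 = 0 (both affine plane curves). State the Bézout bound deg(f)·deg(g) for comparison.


Common zeros: {(3, 0), (3, 3)}; count = 2; Bézout bound = 2.

deg(f) = 1, deg(g) = 2, so Bézout bound = 2.
Scan x ∈ F_5. For each x, list the y ∈ F_5 with f(x, y) ≡ 0 and those with g(x, y) ≡ 0 (mod 5); the common zeros in that column are the intersection.
  x = 0: f ≡ 0 at y ∈ ∅; g ≡ 0 at y ∈ {2, 4}; common: ∅.
  x = 1: f ≡ 0 at y ∈ ∅; g ≡ 0 at y ∈ ∅; common: ∅.
  x = 2: f ≡ 0 at y ∈ ∅; g ≡ 0 at y ∈ ∅; common: ∅.
  x = 3: f ≡ 0 at y ∈ {0, 1, 2, 3, 4}; g ≡ 0 at y ∈ {0, 3}; common: {0, 3}.
  x = 4: f ≡ 0 at y ∈ ∅; g ≡ 0 at y ∈ ∅; common: ∅.
Collecting: common zeros = {(3, 0), (3, 3)}, so the count is 2.
Comparison with the Bézout bound: 2 ≤ 2 = deg(f)·deg(g), as expected for curves with no common component (the bound is attained).


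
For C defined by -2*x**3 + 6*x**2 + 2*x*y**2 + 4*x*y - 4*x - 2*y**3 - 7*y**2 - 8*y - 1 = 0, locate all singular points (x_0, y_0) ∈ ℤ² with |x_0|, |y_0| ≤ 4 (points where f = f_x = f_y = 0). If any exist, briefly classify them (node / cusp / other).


Singular points: {(1, -1)}; classification: cusp.

Compute partial derivatives:
  f_x = -6*x**2 + 12*x + 2*y**2 + 4*y - 4.
  f_y = 4*x*y + 4*x - 6*y**2 - 14*y - 8.
Scan x_0 ∈ {−4, ..., 4}. For each x_0, f_y(x_0, y) is a polynomial in y; find its integer roots y ∈ {−4, ..., 4}, then test f_x and f at those candidates.
  x = -4: f_y(-4, y) = -6*y**2 - 30*y - 24; vanishes at y ∈ {-4, -1}. (-4, -4): f_x = -132 ≠ 0; (-4, -1): f_x = -150 ≠ 0.
  x = -3: f_y(-3, y) = -6*y**2 - 26*y - 20; vanishes at y ∈ {-1}. (-3, -1): f_x = -96 ≠ 0.
  x = -2: f_y(-2, y) = -6*y**2 - 22*y - 16; vanishes at y ∈ {-1}. (-2, -1): f_x = -54 ≠ 0.
  x = -1: f_y(-1, y) = -6*y**2 - 18*y - 12; vanishes at y ∈ {-2, -1}. (-1, -2): f_x = -22 ≠ 0; (-1, -1): f_x = -24 ≠ 0.
  x = 0: f_y(0, y) = -6*y**2 - 14*y - 8; vanishes at y ∈ {-1}. (0, -1): f_x = -6 ≠ 0.
  x = 1: f_y(1, y) = -6*y**2 - 10*y - 4; vanishes at y ∈ {-1}. (1, -1): f_x = 0, f = 0 — SINGULAR.
  x = 2: f_y(2, y) = -6*y**2 - 6*y; vanishes at y ∈ {-1, 0}. (2, -1): f_x = -6 ≠ 0; (2, 0): f_x = -4 ≠ 0.
  x = 3: f_y(3, y) = -6*y**2 - 2*y + 4; vanishes at y ∈ {-1}. (3, -1): f_x = -24 ≠ 0.
  x = 4: f_y(4, y) = -6*y**2 + 2*y + 8; vanishes at y ∈ {-1}. (4, -1): f_x = -54 ≠ 0.
Only singular point on the grid: (1, -1).
Classify: substitute x = 1 + u, y = -1 + v and expand: f = -2*u**3 + 2*u*v**2 - 2*v**3 + v**2.
No constant or linear terms (consistent with a singular point). Quadratic part: v**2. Cubic part: -2*u**3 + 2*u*v**2 - 2*v**3.
The quadratic part v**2 is a perfect square, so there is a single (double) tangent line v = 0, i.e. y = -1. Restricting the cubic part to that line (v = 0) leaves -2*u**3 ≠ 0, so f is not divisible by v and the branch is v² ≈ 2*u**3 to lowest order — this is a cusp.
Classification: cusp.


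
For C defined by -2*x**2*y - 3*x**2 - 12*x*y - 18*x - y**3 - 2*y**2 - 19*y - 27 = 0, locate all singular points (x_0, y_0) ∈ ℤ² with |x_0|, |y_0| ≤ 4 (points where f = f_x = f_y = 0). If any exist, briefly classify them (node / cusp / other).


Singular points: {(-3, -1)}; classification: node.

Compute partial derivatives:
  f_x = -4*x*y - 6*x - 12*y - 18.
  f_y = -2*x**2 - 12*x - 3*y**2 - 4*y - 19.
Scan x_0 ∈ {−4, ..., 4}. For each x_0, f_y(x_0, y) is a polynomial in y; find its integer roots y ∈ {−4, ..., 4}, then test f_x and f at those candidates.
  x = -4: f_y(-4, y) = -3*y**2 - 4*y - 3; no integer root y with |y| ≤ 4.
  x = -3: f_y(-3, y) = -3*y**2 - 4*y - 1; vanishes at y ∈ {-1}. (-3, -1): f_x = 0, f = 0 — SINGULAR.
  x = -2: f_y(-2, y) = -3*y**2 - 4*y - 3; no integer root y with |y| ≤ 4.
  x = -1: f_y(-1, y) = -3*y**2 - 4*y - 9; no integer root y with |y| ≤ 4.
  x = 0: f_y(0, y) = -3*y**2 - 4*y - 19; no integer root y with |y| ≤ 4.
  x = 1: f_y(1, y) = -3*y**2 - 4*y - 33; no integer root y with |y| ≤ 4.
  x = 2: f_y(2, y) = -3*y**2 - 4*y - 51; no integer root y with |y| ≤ 4.
  x = 3: f_y(3, y) = -3*y**2 - 4*y - 73; no integer root y with |y| ≤ 4.
  x = 4: f_y(4, y) = -3*y**2 - 4*y - 99; no integer root y with |y| ≤ 4.
Only singular point on the grid: (-3, -1).
Classify: substitute x = -3 + u, y = -1 + v and expand: f = -2*u**2*v - u**2 - v**3 + v**2.
No constant or linear terms (consistent with a singular point). Quadratic part: -u**2 + v**2. Cubic part: -2*u**2*v - v**3.
The quadratic part v**2 - u**2 = (v − u)(v + u) splits into two distinct linear factors, so there are two distinct tangent lines y − -1 = ±(x − -3) — this is a node (ordinary double point).
Classification: node.


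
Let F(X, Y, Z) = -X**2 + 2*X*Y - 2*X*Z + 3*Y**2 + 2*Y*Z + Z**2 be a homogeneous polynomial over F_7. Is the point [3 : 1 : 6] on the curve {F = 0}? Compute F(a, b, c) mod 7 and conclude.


F(3,1,6) ≡ 5 (mod 7); P is NOT on the curve.

Evaluate F(3, 1, 6) term-by-term (mod 7).
  -X**2 ↦ -1·9·1·1 = -9
  2*X*Y ↦ 2·3·1·1 = 6
  -2*X*Z ↦ -2·3·1·6 = -36
  3*Y**2 ↦ 3·1·1·1 = 3
  2*Y*Z ↦ 2·1·1·6 = 12
  Z**2 ↦ 1·1·1·36 = 36
Sum: F(3, 1, 6) = (-9) + (6) + (-36) + (3) + (12) + (36) = 12.
Reducing mod 7: 12 ≡ 5 (mod 7).
Since F(a, b, c) ≡ 5 ≠ 0 (mod 7), P does NOT lie on the curve.


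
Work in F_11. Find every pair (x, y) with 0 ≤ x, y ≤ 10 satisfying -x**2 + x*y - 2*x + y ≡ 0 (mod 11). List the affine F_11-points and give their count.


Affine F_11-points: {(0, 0), (1, 7), (2, 10), (3, 1), (4, 7), (5, 4), (6, 10), (7, 1), (8, 4), (9, 0)}; count = 10.

For each of the 121 pairs (x, y) ∈ F_11², evaluate f(x, y) mod 11. Record the zeros.
  x = 0: [0↦0, 1↦1, 2↦2, 3↦3, 4↦4, 5↦5, 6↦6, 7↦7, 8↦8, 9↦9, 10↦10]  zeros at y ∈ {0}
  x = 1: [0↦8, 1↦10, 2↦1, 3↦3, 4↦5, 5↦7, 6↦9, 7↦0, 8↦2, 9↦4, 10↦6]  zeros at y ∈ {7}
  x = 2: [0↦3, 1↦6, 2↦9, 3↦1, 4↦4, 5↦7, 6↦10, 7↦2, 8↦5, 9↦8, 10↦0]  zeros at y ∈ {10}
  x = 3: [0↦7, 1↦0, 2↦4, 3↦8, 4↦1, 5↦5, 6↦9, 7↦2, 8↦6, 9↦10, 10↦3]  zeros at y ∈ {1}
  x = 4: [0↦9, 1↦3, 2↦8, 3↦2, 4↦7, 5↦1, 6↦6, 7↦0, 8↦5, 9↦10, 10↦4]  zeros at y ∈ {7}
  x = 5: [0↦9, 1↦4, 2↦10, 3↦5, 4↦0, 5↦6, 6↦1, 7↦7, 8↦2, 9↦8, 10↦3]  zeros at y ∈ {4}
  x = 6: [0↦7, 1↦3, 2↦10, 3↦6, 4↦2, 5↦9, 6↦5, 7↦1, 8↦8, 9↦4, 10↦0]  zeros at y ∈ {10}
  x = 7: [0↦3, 1↦0, 2↦8, 3↦5, 4↦2, 5↦10, 6↦7, 7↦4, 8↦1, 9↦9, 10↦6]  zeros at y ∈ {1}
  x = 8: [0↦8, 1↦6, 2↦4, 3↦2, 4↦0, 5↦9, 6↦7, 7↦5, 8↦3, 9↦1, 10↦10]  zeros at y ∈ {4}
  x = 9: [0↦0, 1↦10, 2↦9, 3↦8, 4↦7, 5↦6, 6↦5, 7↦4, 8↦3, 9↦2, 10↦1]  zeros at y ∈ {0}
  x = 10: [0↦1, 1↦1, 2↦1, 3↦1, 4↦1, 5↦1, 6↦1, 7↦1, 8↦1, 9↦1, 10↦1]  zeros at y ∈ ∅
Collecting zeros: affine points = {(0, 0), (1, 7), (2, 10), (3, 1), (4, 7), (5, 4), (6, 10), (7, 1), (8, 4), (9, 0)}.
Total count |C(F_11)_aff| = 10.


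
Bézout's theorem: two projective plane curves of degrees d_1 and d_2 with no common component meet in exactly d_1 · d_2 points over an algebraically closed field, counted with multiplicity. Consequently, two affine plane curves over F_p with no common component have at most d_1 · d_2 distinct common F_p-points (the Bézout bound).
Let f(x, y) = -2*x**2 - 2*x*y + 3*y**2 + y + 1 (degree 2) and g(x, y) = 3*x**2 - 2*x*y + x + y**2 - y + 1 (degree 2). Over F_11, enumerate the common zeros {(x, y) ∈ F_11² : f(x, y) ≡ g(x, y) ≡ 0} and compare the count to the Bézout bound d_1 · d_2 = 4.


Common zeros: {(4, 4)}; count = 1; Bézout bound = 4.

deg(f) = 2, deg(g) = 2, so Bézout bound = 4.
Scan x ∈ F_11. For each x, list the y ∈ F_11 with f(x, y) ≡ 0 and those with g(x, y) ≡ 0 (mod 11); the common zeros in that column are the intersection.
  x = 0: f ≡ 0 at y ∈ {9}; g ≡ 0 at y ∈ ∅; common: ∅.
  x = 1: f ≡ 0 at y ∈ ∅; g ≡ 0 at y ∈ {7}; common: ∅.
  x = 2: f ≡ 0 at y ∈ {3, 9}; g ≡ 0 at y ∈ {1, 4}; common: ∅.
  x = 3: f ≡ 0 at y ∈ {4, 5}; g ≡ 0 at y ∈ ∅; common: ∅.
  x = 4: f ≡ 0 at y ∈ {2, 4}; g ≡ 0 at y ∈ {4, 5}; common: {4}.
  x = 5: f ≡ 0 at y ∈ {1, 2}; g ≡ 0 at y ∈ ∅; common: ∅.
  x = 6: f ≡ 0 at y ∈ {3, 8}; g ≡ 0 at y ∈ ∅; common: ∅.
  x = 7: f ≡ 0 at y ∈ ∅; g ≡ 0 at y ∈ {7, 8}; common: ∅.
  x = 8: f ≡ 0 at y ∈ {8}; g ≡ 0 at y ∈ ∅; common: ∅.
  x = 9: f ≡ 0 at y ∈ ∅; g ≡ 0 at y ∈ {0, 8}; common: ∅.
  x = 10: f ≡ 0 at y ∈ ∅; g ≡ 0 at y ∈ {5}; common: ∅.
Collecting: common zeros = {(4, 4)}, so the count is 1.
Comparison with the Bézout bound: 1 ≤ 4 = deg(f)·deg(g), as expected for curves with no common component (the affine F_11-count falls short of the bound because intersections may lie at infinity, over extension fields, or carry multiplicity).


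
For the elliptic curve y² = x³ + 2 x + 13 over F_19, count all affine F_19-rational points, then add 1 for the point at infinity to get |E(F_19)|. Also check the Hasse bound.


Affine points = {(1, 4), (1, 15), (2, 5), (2, 14), (4, 3), (4, 16), (7, 3), (7, 16), (8, 3), (8, 16), (9, 0), (10, 8), (10, 11), (11, 6), (11, 13), (12, 6), (12, 13), (14, 7), (14, 12), (15, 6), (15, 13), (17, 1), (17, 18)}; affine count = 23; |E(F_19)| = 24.

Discriminant check: Δ ∝ 4a³ + 27b² = 4·2³ + 27·13² = 4·8 + 27·169 ≡ 16 (mod 19). Nonzero ⇒ E is nonsingular.
For each x ∈ F_19, compute rhs = x³ + 2·x + 13 mod 19, then count y ∈ F_19 with y² ≡ rhs.
  x = 0: rhs = 13, matching y values: none (0 points).
  x = 1: rhs = 16, matching y values: 4, 15 (2 points).
  x = 2: rhs = 6, matching y values: 5, 14 (2 points).
  x = 3: rhs = 8, matching y values: none (0 points).
  x = 4: rhs = 9, matching y values: 3, 16 (2 points).
  x = 5: rhs = 15, matching y values: none (0 points).
  x = 6: rhs = 13, matching y values: none (0 points).
  x = 7: rhs = 9, matching y values: 3, 16 (2 points).
  x = 8: rhs = 9, matching y values: 3, 16 (2 points).
  x = 9: rhs = 0, matching y values: 0 (1 points).
  x = 10: rhs = 7, matching y values: 8, 11 (2 points).
  x = 11: rhs = 17, matching y values: 6, 13 (2 points).
  x = 12: rhs = 17, matching y values: 6, 13 (2 points).
  x = 13: rhs = 13, matching y values: none (0 points).
  x = 14: rhs = 11, matching y values: 7, 12 (2 points).
  x = 15: rhs = 17, matching y values: 6, 13 (2 points).
  x = 16: rhs = 18, matching y values: none (0 points).
  x = 17: rhs = 1, matching y values: 1, 18 (2 points).
  x = 18: rhs = 10, matching y values: none (0 points).
Total affine count: 23.
Full point count |E(F_19)| = 23 + 1 = 24.
Hasse bound: |24 − (19+1)| = |4| = 4 ≤ 2√19 ≈ 8.7178 ✓.


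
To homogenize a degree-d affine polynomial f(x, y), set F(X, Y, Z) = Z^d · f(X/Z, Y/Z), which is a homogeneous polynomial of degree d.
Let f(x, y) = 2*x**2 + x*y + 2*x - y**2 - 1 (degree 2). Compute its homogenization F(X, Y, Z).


F(X, Y, Z) = 2*X**2 + X*Y + 2*X*Z - Y**2 - Z**2

deg(f) = 2.
Substitute x = X/Z, y = Y/Z into f, then multiply by Z^2.
  monomial 2·x^2·y^0 ↦ 2·X^2·Y^0·Z^0.
  monomial 1·x^1·y^1 ↦ 1·X^1·Y^1·Z^0.
  monomial 2·x^1·y^0 ↦ 2·X^1·Y^0·Z^1.
  monomial -1·x^0·y^2 ↦ -1·X^0·Y^2·Z^0.
  monomial -1·x^0·y^0 ↦ -1·X^0·Y^0·Z^2.
Collecting: F(X, Y, Z) = 2*X**2 + X*Y + 2*X*Z - Y**2 - Z**2.


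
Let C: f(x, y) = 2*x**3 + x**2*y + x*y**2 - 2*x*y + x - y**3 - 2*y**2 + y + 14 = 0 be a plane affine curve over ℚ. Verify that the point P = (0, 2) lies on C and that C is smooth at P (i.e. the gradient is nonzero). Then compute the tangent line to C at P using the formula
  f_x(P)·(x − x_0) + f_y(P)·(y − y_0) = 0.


Tangent line at P: x - 19*y + 38 = 0.

Step 1: f(0, 2) = 0, so P lies on C.
Step 2: partial derivatives
  f_x(x, y) = 6*x**2 + 2*x*y + y**2 - 2*y + 1, f_y(x, y) = x**2 + 2*x*y - 2*x - 3*y**2 - 4*y + 1.
  f_x(P) = 1, f_y(P) = -19 (gradient nonzero, so P is smooth).
Step 3: tangent line at P: 1·(x − 0) + -19·(y − 2) = 0.
Expanding: x - 19*y + 38 = 0.


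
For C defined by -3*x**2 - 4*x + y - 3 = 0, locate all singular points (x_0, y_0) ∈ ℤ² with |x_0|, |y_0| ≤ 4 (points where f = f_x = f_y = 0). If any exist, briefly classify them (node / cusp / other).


No singular points in the scanned grid; C is smooth there.

Compute partial derivatives:
  f_x = -6*x - 4.
  f_y = 1.
f_y = 1 is a nonzero constant, so f_y never vanishes: no point (x, y) can satisfy f = f_x = f_y = 0. In particular no (x, y) ∈ {−4, ..., 4}² is singular; the curve is smooth.


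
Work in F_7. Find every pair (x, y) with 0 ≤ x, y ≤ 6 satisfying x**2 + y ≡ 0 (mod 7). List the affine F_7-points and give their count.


Affine F_7-points: {(0, 0), (1, 6), (2, 3), (3, 5), (4, 5), (5, 3), (6, 6)}; count = 7.

For each of the 49 pairs (x, y) ∈ F_7², evaluate f(x, y) mod 7. Record the zeros.
  x = 0: [0↦0, 1↦1, 2↦2, 3↦3, 4↦4, 5↦5, 6↦6]  zeros at y ∈ {0}
  x = 1: [0↦1, 1↦2, 2↦3, 3↦4, 4↦5, 5↦6, 6↦0]  zeros at y ∈ {6}
  x = 2: [0↦4, 1↦5, 2↦6, 3↦0, 4↦1, 5↦2, 6↦3]  zeros at y ∈ {3}
  x = 3: [0↦2, 1↦3, 2↦4, 3↦5, 4↦6, 5↦0, 6↦1]  zeros at y ∈ {5}
  x = 4: [0↦2, 1↦3, 2↦4, 3↦5, 4↦6, 5↦0, 6↦1]  zeros at y ∈ {5}
  x = 5: [0↦4, 1↦5, 2↦6, 3↦0, 4↦1, 5↦2, 6↦3]  zeros at y ∈ {3}
  x = 6: [0↦1, 1↦2, 2↦3, 3↦4, 4↦5, 5↦6, 6↦0]  zeros at y ∈ {6}
Collecting zeros: affine points = {(0, 0), (1, 6), (2, 3), (3, 5), (4, 5), (5, 3), (6, 6)}.
Total count |C(F_7)_aff| = 7.


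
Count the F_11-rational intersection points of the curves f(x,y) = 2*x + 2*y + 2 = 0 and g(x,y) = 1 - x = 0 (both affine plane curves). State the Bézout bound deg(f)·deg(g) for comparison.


Common zeros: {(1, 9)}; count = 1; Bézout bound = 1.

deg(f) = 1, deg(g) = 1, so Bézout bound = 1.
Scan x ∈ F_11. For each x, list the y ∈ F_11 with f(x, y) ≡ 0 and those with g(x, y) ≡ 0 (mod 11); the common zeros in that column are the intersection.
  x = 0: f ≡ 0 at y ∈ {10}; g ≡ 0 at y ∈ ∅; common: ∅.
  x = 1: f ≡ 0 at y ∈ {9}; g ≡ 0 at y ∈ {0, 1, 2, 3, 4, 5, 6, 7, 8, 9, 10}; common: {9}.
  x = 2: f ≡ 0 at y ∈ {8}; g ≡ 0 at y ∈ ∅; common: ∅.
  x = 3: f ≡ 0 at y ∈ {7}; g ≡ 0 at y ∈ ∅; common: ∅.
  x = 4: f ≡ 0 at y ∈ {6}; g ≡ 0 at y ∈ ∅; common: ∅.
  x = 5: f ≡ 0 at y ∈ {5}; g ≡ 0 at y ∈ ∅; common: ∅.
  x = 6: f ≡ 0 at y ∈ {4}; g ≡ 0 at y ∈ ∅; common: ∅.
  x = 7: f ≡ 0 at y ∈ {3}; g ≡ 0 at y ∈ ∅; common: ∅.
  x = 8: f ≡ 0 at y ∈ {2}; g ≡ 0 at y ∈ ∅; common: ∅.
  x = 9: f ≡ 0 at y ∈ {1}; g ≡ 0 at y ∈ ∅; common: ∅.
  x = 10: f ≡ 0 at y ∈ {0}; g ≡ 0 at y ∈ ∅; common: ∅.
Collecting: common zeros = {(1, 9)}, so the count is 1.
Comparison with the Bézout bound: 1 ≤ 1 = deg(f)·deg(g), as expected for curves with no common component (the bound is attained).


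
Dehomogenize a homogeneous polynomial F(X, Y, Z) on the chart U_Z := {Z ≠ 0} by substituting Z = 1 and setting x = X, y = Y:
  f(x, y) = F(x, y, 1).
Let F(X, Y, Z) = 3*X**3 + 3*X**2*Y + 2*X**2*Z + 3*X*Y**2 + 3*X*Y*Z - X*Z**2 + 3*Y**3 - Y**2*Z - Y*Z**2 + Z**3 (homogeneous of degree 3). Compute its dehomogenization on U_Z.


f(x, y) = 3*x**3 + 3*x**2*y + 2*x**2 + 3*x*y**2 + 3*x*y - x + 3*y**3 - y**2 - y + 1

On U_Z we set Z = 1. Each monomial c·X^i·Y^j·Z^k in F becomes c·x^i·y^j·1^k = c·x^i·y^j.
Substituting Z = 1: F(X, Y, 1) = 3*x**3 + 3*x**2*y + 2*x**2 + 3*x*y**2 + 3*x*y - x + 3*y**3 - y**2 - y + 1.
Note: deg(f) ≤ deg(F) = 3; strict inequality happens when F is divisible by Z (lost terms).


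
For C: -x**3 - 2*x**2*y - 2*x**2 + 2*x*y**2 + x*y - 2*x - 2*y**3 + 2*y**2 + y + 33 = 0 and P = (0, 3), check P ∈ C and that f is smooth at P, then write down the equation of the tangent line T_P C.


Tangent line at P: 19*x - 41*y + 123 = 0.

Step 1: f(0, 3) = 0, so P lies on C.
Step 2: partial derivatives
  f_x(x, y) = -3*x**2 - 4*x*y - 4*x + 2*y**2 + y - 2, f_y(x, y) = -2*x**2 + 4*x*y + x - 6*y**2 + 4*y + 1.
  f_x(P) = 19, f_y(P) = -41 (gradient nonzero, so P is smooth).
Step 3: tangent line at P: 19·(x − 0) + -41·(y − 3) = 0.
Expanding: 19*x - 41*y + 123 = 0.


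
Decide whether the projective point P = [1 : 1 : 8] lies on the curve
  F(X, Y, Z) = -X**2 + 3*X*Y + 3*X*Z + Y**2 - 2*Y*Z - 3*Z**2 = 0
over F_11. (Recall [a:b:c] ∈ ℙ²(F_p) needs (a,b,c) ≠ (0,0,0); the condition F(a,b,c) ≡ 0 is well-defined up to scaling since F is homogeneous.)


F(1,1,8) ≡ 6 (mod 11); P is NOT on the curve.

Evaluate F(1, 1, 8) term-by-term (mod 11).
  -X**2 ↦ -1·1·1·1 = -1
  3*X*Y ↦ 3·1·1·1 = 3
  3*X*Z ↦ 3·1·1·8 = 24
  Y**2 ↦ 1·1·1·1 = 1
  -2*Y*Z ↦ -2·1·1·8 = -16
  -3*Z**2 ↦ -3·1·1·64 = -192
Sum: F(1, 1, 8) = (-1) + (3) + (24) + (1) + (-16) + (-192) = -181.
Reducing mod 11: -181 ≡ 6 (mod 11).
Since F(a, b, c) ≡ 6 ≠ 0 (mod 11), P does NOT lie on the curve.


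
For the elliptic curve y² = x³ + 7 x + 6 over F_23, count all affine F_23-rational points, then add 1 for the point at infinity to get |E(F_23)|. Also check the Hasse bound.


Affine points = {(0, 11), (0, 12), (3, 10), (3, 13), (4, 11), (4, 12), (9, 4), (9, 19), (10, 8), (10, 15), (12, 1), (12, 22), (15, 6), (15, 17), (17, 1), (17, 22), (19, 11), (19, 12), (20, 2), (20, 21)}; affine count = 20; |E(F_23)| = 21.

Discriminant check: Δ ∝ 4a³ + 27b² = 4·7³ + 27·6² = 4·343 + 27·36 ≡ 21 (mod 23). Nonzero ⇒ E is nonsingular.
For each x ∈ F_23, compute rhs = x³ + 7·x + 6 mod 23, then count y ∈ F_23 with y² ≡ rhs.
  x = 0: rhs = 6, matching y values: 11, 12 (2 points).
  x = 1: rhs = 14, matching y values: none (0 points).
  x = 2: rhs = 5, matching y values: none (0 points).
  x = 3: rhs = 8, matching y values: 10, 13 (2 points).
  x = 4: rhs = 6, matching y values: 11, 12 (2 points).
  x = 5: rhs = 5, matching y values: none (0 points).
  x = 6: rhs = 11, matching y values: none (0 points).
  x = 7: rhs = 7, matching y values: none (0 points).
  x = 8: rhs = 22, matching y values: none (0 points).
  x = 9: rhs = 16, matching y values: 4, 19 (2 points).
  x = 10: rhs = 18, matching y values: 8, 15 (2 points).
  x = 11: rhs = 11, matching y values: none (0 points).
  x = 12: rhs = 1, matching y values: 1, 22 (2 points).
  x = 13: rhs = 17, matching y values: none (0 points).
  x = 14: rhs = 19, matching y values: none (0 points).
  x = 15: rhs = 13, matching y values: 6, 17 (2 points).
  x = 16: rhs = 5, matching y values: none (0 points).
  x = 17: rhs = 1, matching y values: 1, 22 (2 points).
  x = 18: rhs = 7, matching y values: none (0 points).
  x = 19: rhs = 6, matching y values: 11, 12 (2 points).
  x = 20: rhs = 4, matching y values: 2, 21 (2 points).
  x = 21: rhs = 7, matching y values: none (0 points).
  x = 22: rhs = 21, matching y values: none (0 points).
Total affine count: 20.
Full point count |E(F_23)| = 20 + 1 = 21.
Hasse bound: |21 − (23+1)| = |-3| = 3 ≤ 2√23 ≈ 9.5917 ✓.


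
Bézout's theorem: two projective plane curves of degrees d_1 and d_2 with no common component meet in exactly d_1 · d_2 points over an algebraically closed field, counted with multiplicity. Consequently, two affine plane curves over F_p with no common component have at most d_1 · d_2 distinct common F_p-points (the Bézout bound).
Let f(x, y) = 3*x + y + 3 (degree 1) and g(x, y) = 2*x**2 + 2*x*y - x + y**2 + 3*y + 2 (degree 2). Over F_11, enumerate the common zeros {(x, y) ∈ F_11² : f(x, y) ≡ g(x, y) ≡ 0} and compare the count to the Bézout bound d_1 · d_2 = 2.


Common zeros: ∅; count = 0; Bézout bound = 2.

deg(f) = 1, deg(g) = 2, so Bézout bound = 2.
Scan x ∈ F_11. For each x, list the y ∈ F_11 with f(x, y) ≡ 0 and those with g(x, y) ≡ 0 (mod 11); the common zeros in that column are the intersection.
  x = 0: f ≡ 0 at y ∈ {8}; g ≡ 0 at y ∈ {9, 10}; common: ∅.
  x = 1: f ≡ 0 at y ∈ {5}; g ≡ 0 at y ∈ ∅; common: ∅.
  x = 2: f ≡ 0 at y ∈ {2}; g ≡ 0 at y ∈ ∅; common: ∅.
  x = 3: f ≡ 0 at y ∈ {10}; g ≡ 0 at y ∈ ∅; common: ∅.
  x = 4: f ≡ 0 at y ∈ {7}; g ≡ 0 at y ∈ {5, 6}; common: ∅.
  x = 5: f ≡ 0 at y ∈ {4}; g ≡ 0 at y ∈ {2, 7}; common: ∅.
  x = 6: f ≡ 0 at y ∈ {1}; g ≡ 0 at y ∈ ∅; common: ∅.
  x = 7: f ≡ 0 at y ∈ {9}; g ≡ 0 at y ∈ {6, 10}; common: ∅.
  x = 8: f ≡ 0 at y ∈ {6}; g ≡ 0 at y ∈ {5, 9}; common: ∅.
  x = 9: f ≡ 0 at y ∈ {3}; g ≡ 0 at y ∈ ∅; common: ∅.
  x = 10: f ≡ 0 at y ∈ {0}; g ≡ 0 at y ∈ {2, 8}; common: ∅.
Collecting: common zeros = ∅, so the count is 0.
Comparison with the Bézout bound: 0 ≤ 2 = deg(f)·deg(g), as expected for curves with no common component (the affine F_11-count falls short of the bound because intersections may lie at infinity, over extension fields, or carry multiplicity).


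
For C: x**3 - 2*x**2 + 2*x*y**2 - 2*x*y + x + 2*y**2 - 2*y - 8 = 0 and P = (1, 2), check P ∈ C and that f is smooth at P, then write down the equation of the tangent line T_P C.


Tangent line at P: 4*x + 12*y - 28 = 0.

Step 1: f(1, 2) = 0, so P lies on C.
Step 2: partial derivatives
  f_x(x, y) = 3*x**2 - 4*x + 2*y**2 - 2*y + 1, f_y(x, y) = 4*x*y - 2*x + 4*y - 2.
  f_x(P) = 4, f_y(P) = 12 (gradient nonzero, so P is smooth).
Step 3: tangent line at P: 4·(x − 1) + 12·(y − 2) = 0.
Expanding: 4*x + 12*y - 28 = 0.


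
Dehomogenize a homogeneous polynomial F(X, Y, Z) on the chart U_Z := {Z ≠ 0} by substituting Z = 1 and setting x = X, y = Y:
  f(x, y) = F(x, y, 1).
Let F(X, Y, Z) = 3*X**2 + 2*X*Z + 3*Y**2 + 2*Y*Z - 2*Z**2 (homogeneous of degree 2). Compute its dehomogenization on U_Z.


f(x, y) = 3*x**2 + 2*x + 3*y**2 + 2*y - 2

On U_Z we set Z = 1. Each monomial c·X^i·Y^j·Z^k in F becomes c·x^i·y^j·1^k = c·x^i·y^j.
Substituting Z = 1: F(X, Y, 1) = 3*x**2 + 2*x + 3*y**2 + 2*y - 2.
Note: deg(f) ≤ deg(F) = 2; strict inequality happens when F is divisible by Z (lost terms).


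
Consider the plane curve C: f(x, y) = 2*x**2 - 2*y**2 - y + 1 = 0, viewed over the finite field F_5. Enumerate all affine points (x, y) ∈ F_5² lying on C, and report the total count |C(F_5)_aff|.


Affine F_5-points: {(0, 3), (0, 4), (1, 1), (4, 1)}; count = 4.

For each of the 25 pairs (x, y) ∈ F_5², evaluate f(x, y) mod 5. Record the zeros.
  x = 0: [0↦1, 1↦3, 2↦1, 3↦0, 4↦0]  zeros at y ∈ {3, 4}
  x = 1: [0↦3, 1↦0, 2↦3, 3↦2, 4↦2]  zeros at y ∈ {1}
  x = 2: [0↦4, 1↦1, 2↦4, 3↦3, 4↦3]  zeros at y ∈ ∅
  x = 3: [0↦4, 1↦1, 2↦4, 3↦3, 4↦3]  zeros at y ∈ ∅
  x = 4: [0↦3, 1↦0, 2↦3, 3↦2, 4↦2]  zeros at y ∈ {1}
Collecting zeros: affine points = {(0, 3), (0, 4), (1, 1), (4, 1)}.
Total count |C(F_5)_aff| = 4.


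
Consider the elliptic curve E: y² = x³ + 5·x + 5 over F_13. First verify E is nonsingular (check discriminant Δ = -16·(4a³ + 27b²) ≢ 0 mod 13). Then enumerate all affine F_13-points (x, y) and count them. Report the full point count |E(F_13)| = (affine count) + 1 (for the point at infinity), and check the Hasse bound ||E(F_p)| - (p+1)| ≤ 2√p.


Affine points = {(2, 6), (2, 7), (5, 5), (5, 8), (6, 2), (6, 11), (9, 5), (9, 8), (11, 0), (12, 5), (12, 8)}; affine count = 11; |E(F_13)| = 12.

Discriminant check: Δ ∝ 4a³ + 27b² = 4·5³ + 27·5² = 4·125 + 27·25 ≡ 5 (mod 13). Nonzero ⇒ E is nonsingular.
For each x ∈ F_13, compute rhs = x³ + 5·x + 5 mod 13, then count y ∈ F_13 with y² ≡ rhs.
  x = 0: rhs = 5, matching y values: none (0 points).
  x = 1: rhs = 11, matching y values: none (0 points).
  x = 2: rhs = 10, matching y values: 6, 7 (2 points).
  x = 3: rhs = 8, matching y values: none (0 points).
  x = 4: rhs = 11, matching y values: none (0 points).
  x = 5: rhs = 12, matching y values: 5, 8 (2 points).
  x = 6: rhs = 4, matching y values: 2, 11 (2 points).
  x = 7: rhs = 6, matching y values: none (0 points).
  x = 8: rhs = 11, matching y values: none (0 points).
  x = 9: rhs = 12, matching y values: 5, 8 (2 points).
  x = 10: rhs = 2, matching y values: none (0 points).
  x = 11: rhs = 0, matching y values: 0 (1 points).
  x = 12: rhs = 12, matching y values: 5, 8 (2 points).
Total affine count: 11.
Full point count |E(F_13)| = 11 + 1 = 12.
Hasse bound: |12 − (13+1)| = |-2| = 2 ≤ 2√13 ≈ 7.2111 ✓.


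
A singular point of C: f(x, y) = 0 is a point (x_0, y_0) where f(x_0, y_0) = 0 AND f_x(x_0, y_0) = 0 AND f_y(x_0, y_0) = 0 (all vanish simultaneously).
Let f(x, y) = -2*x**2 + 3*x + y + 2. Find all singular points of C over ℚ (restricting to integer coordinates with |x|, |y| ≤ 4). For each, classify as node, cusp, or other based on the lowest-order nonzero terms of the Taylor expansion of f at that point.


No singular points in the scanned grid; C is smooth there.

Compute partial derivatives:
  f_x = 3 - 4*x.
  f_y = 1.
f_y = 1 is a nonzero constant, so f_y never vanishes: no point (x, y) can satisfy f = f_x = f_y = 0. In particular no (x, y) ∈ {−4, ..., 4}² is singular; the curve is smooth.


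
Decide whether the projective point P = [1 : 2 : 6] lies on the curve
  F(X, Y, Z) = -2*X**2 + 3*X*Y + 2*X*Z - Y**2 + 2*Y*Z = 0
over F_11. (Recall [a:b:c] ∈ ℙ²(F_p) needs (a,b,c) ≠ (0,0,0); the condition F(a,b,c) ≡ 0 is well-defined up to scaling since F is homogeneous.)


F(1,2,6) ≡ 3 (mod 11); P is NOT on the curve.

Evaluate F(1, 2, 6) term-by-term (mod 11).
  -2*X**2 ↦ -2·1·1·1 = -2
  3*X*Y ↦ 3·1·2·1 = 6
  2*X*Z ↦ 2·1·1·6 = 12
  -Y**2 ↦ -1·1·4·1 = -4
  2*Y*Z ↦ 2·1·2·6 = 24
Sum: F(1, 2, 6) = (-2) + (6) + (12) + (-4) + (24) = 36.
Reducing mod 11: 36 ≡ 3 (mod 11).
Since F(a, b, c) ≡ 3 ≠ 0 (mod 11), P does NOT lie on the curve.


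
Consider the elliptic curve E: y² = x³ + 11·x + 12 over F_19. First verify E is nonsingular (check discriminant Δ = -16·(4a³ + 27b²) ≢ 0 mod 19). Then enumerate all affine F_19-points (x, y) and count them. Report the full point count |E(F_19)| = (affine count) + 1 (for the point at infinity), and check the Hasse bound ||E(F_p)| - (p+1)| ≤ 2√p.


Affine points = {(1, 9), (1, 10), (2, 2), (2, 17), (4, 5), (4, 14), (6, 3), (6, 16), (8, 2), (8, 17), (9, 2), (9, 17), (10, 1), (10, 18), (11, 1), (11, 18), (16, 3), (16, 16), (17, 1), (17, 18), (18, 0)}; affine count = 21; |E(F_19)| = 22.

Discriminant check: Δ ∝ 4a³ + 27b² = 4·11³ + 27·12² = 4·1331 + 27·144 ≡ 16 (mod 19). Nonzero ⇒ E is nonsingular.
For each x ∈ F_19, compute rhs = x³ + 11·x + 12 mod 19, then count y ∈ F_19 with y² ≡ rhs.
  x = 0: rhs = 12, matching y values: none (0 points).
  x = 1: rhs = 5, matching y values: 9, 10 (2 points).
  x = 2: rhs = 4, matching y values: 2, 17 (2 points).
  x = 3: rhs = 15, matching y values: none (0 points).
  x = 4: rhs = 6, matching y values: 5, 14 (2 points).
  x = 5: rhs = 2, matching y values: none (0 points).
  x = 6: rhs = 9, matching y values: 3, 16 (2 points).
  x = 7: rhs = 14, matching y values: none (0 points).
  x = 8: rhs = 4, matching y values: 2, 17 (2 points).
  x = 9: rhs = 4, matching y values: 2, 17 (2 points).
  x = 10: rhs = 1, matching y values: 1, 18 (2 points).
  x = 11: rhs = 1, matching y values: 1, 18 (2 points).
  x = 12: rhs = 10, matching y values: none (0 points).
  x = 13: rhs = 15, matching y values: none (0 points).
  x = 14: rhs = 3, matching y values: none (0 points).
  x = 15: rhs = 18, matching y values: none (0 points).
  x = 16: rhs = 9, matching y values: 3, 16 (2 points).
  x = 17: rhs = 1, matching y values: 1, 18 (2 points).
  x = 18: rhs = 0, matching y values: 0 (1 points).
Total affine count: 21.
Full point count |E(F_19)| = 21 + 1 = 22.
Hasse bound: |22 − (19+1)| = |2| = 2 ≤ 2√19 ≈ 8.7178 ✓.


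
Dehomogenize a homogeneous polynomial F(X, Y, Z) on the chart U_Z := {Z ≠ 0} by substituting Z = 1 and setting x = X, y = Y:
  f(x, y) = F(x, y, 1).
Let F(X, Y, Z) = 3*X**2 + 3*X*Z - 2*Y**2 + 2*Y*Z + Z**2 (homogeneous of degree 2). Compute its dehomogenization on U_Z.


f(x, y) = 3*x**2 + 3*x - 2*y**2 + 2*y + 1

On U_Z we set Z = 1. Each monomial c·X^i·Y^j·Z^k in F becomes c·x^i·y^j·1^k = c·x^i·y^j.
Substituting Z = 1: F(X, Y, 1) = 3*x**2 + 3*x - 2*y**2 + 2*y + 1.
Note: deg(f) ≤ deg(F) = 2; strict inequality happens when F is divisible by Z (lost terms).


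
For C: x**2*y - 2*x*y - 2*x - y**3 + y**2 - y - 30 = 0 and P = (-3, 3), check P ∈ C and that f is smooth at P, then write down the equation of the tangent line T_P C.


Tangent line at P: -26*x - 7*y - 57 = 0.

Step 1: f(-3, 3) = 0, so P lies on C.
Step 2: partial derivatives
  f_x(x, y) = 2*x*y - 2*y - 2, f_y(x, y) = x**2 - 2*x - 3*y**2 + 2*y - 1.
  f_x(P) = -26, f_y(P) = -7 (gradient nonzero, so P is smooth).
Step 3: tangent line at P: -26·(x − -3) + -7·(y − 3) = 0.
Expanding: -26*x - 7*y - 57 = 0.


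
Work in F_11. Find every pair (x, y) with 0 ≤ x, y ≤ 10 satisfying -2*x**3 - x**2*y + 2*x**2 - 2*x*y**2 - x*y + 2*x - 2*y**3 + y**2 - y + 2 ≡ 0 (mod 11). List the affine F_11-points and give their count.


Affine F_11-points: {(0, 1), (1, 2), (1, 5), (1, 9), (2, 2), (4, 5), (7, 0), (8, 1), (8, 2), (8, 6), (9, 0), (9, 1), (9, 7), (10, 5), (10, 8)}; count = 15.

For each of the 121 pairs (x, y) ∈ F_11², evaluate f(x, y) mod 11. Record the zeros.
  x = 0: [0↦2, 1↦0, 2↦10, 3↦9, 4↦7, 5↦3, 6↦7, 7↦7, 8↦2, 9↦2, 10↦6]  zeros at y ∈ {1}
  x = 1: [0↦4, 1↦9, 2↦0, 3↦9, 4↦2, 5↦0, 6↦2, 7↦7, 8↦3, 9↦0, 10↦8]  zeros at y ∈ {2, 5, 9}
  x = 2: [0↦9, 1↦8, 2↦0, 3↦6, 4↦3, 5↦1, 6↦10, 7↦7, 8↦2, 9↦5, 10↦4]  zeros at y ∈ {2}
  x = 3: [0↦5, 1↦7, 2↦9, 3↦10, 4↦9, 5↦5, 6↦8, 7↦6, 8↦9, 9↦5, 10↦4]  zeros at y ∈ ∅
  x = 4: [0↦2, 1↦5, 2↦4, 3↦9, 4↦8, 5↦0, 6↦6, 7↦3, 8↦1, 9↦10, 10↦7]  zeros at y ∈ {5}
  x = 5: [0↦10, 1↦1, 2↦6, 3↦2, 4↦10, 5↦7, 6↦3, 7↦8, 8↦10, 9↦8, 10↦1]  zeros at y ∈ ∅
  x = 6: [0↦6, 1↦5, 2↦3, 3↦10, 4↦3, 5↦3, 6↦9, 7↦9, 8↦2, 9↦9, 10↦7]  zeros at y ∈ ∅
  x = 7: [0↦0, 1↦5, 2↦5, 3↦10, 4↦8, 5↦9, 6↦1, 7↦5, 8↦9, 9↦1, 10↦2]  zeros at y ∈ {0}
  x = 8: [0↦2, 1↦0, 2↦0, 3↦1, 4↦2, 5↦2, 6↦0, 7↦6, 8↦8, 9↦5, 10↦7]  zeros at y ∈ {1, 2, 6}
  x = 9: [0↦0, 1↦0, 2↦9, 3↦4, 4↦6, 5↦3, 6↦5, 7↦0, 8↦9, 9↦9, 10↦10]  zeros at y ∈ {0, 1, 7}
  x = 10: [0↦4, 1↦4, 2↦9, 3↦7, 4↦8, 5↦0, 6↦4, 7↦8, 8↦0, 9↦1, 10↦10]  zeros at y ∈ {5, 8}
Collecting zeros: affine points = {(0, 1), (1, 2), (1, 5), (1, 9), (2, 2), (4, 5), (7, 0), (8, 1), (8, 2), (8, 6), (9, 0), (9, 1), (9, 7), (10, 5), (10, 8)}.
Total count |C(F_11)_aff| = 15.
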